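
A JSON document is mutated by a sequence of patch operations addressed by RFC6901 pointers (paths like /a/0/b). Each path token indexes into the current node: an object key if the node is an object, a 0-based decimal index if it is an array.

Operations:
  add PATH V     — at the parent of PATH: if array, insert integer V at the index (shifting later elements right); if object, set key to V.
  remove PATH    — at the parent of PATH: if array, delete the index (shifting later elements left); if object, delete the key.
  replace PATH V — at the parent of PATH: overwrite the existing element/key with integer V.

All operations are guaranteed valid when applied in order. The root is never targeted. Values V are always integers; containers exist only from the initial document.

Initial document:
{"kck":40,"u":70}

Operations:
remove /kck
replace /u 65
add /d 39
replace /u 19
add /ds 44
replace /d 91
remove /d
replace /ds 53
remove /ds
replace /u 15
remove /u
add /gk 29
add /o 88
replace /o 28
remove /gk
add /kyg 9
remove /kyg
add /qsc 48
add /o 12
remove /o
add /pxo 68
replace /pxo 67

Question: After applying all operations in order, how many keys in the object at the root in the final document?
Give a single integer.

After op 1 (remove /kck): {"u":70}
After op 2 (replace /u 65): {"u":65}
After op 3 (add /d 39): {"d":39,"u":65}
After op 4 (replace /u 19): {"d":39,"u":19}
After op 5 (add /ds 44): {"d":39,"ds":44,"u":19}
After op 6 (replace /d 91): {"d":91,"ds":44,"u":19}
After op 7 (remove /d): {"ds":44,"u":19}
After op 8 (replace /ds 53): {"ds":53,"u":19}
After op 9 (remove /ds): {"u":19}
After op 10 (replace /u 15): {"u":15}
After op 11 (remove /u): {}
After op 12 (add /gk 29): {"gk":29}
After op 13 (add /o 88): {"gk":29,"o":88}
After op 14 (replace /o 28): {"gk":29,"o":28}
After op 15 (remove /gk): {"o":28}
After op 16 (add /kyg 9): {"kyg":9,"o":28}
After op 17 (remove /kyg): {"o":28}
After op 18 (add /qsc 48): {"o":28,"qsc":48}
After op 19 (add /o 12): {"o":12,"qsc":48}
After op 20 (remove /o): {"qsc":48}
After op 21 (add /pxo 68): {"pxo":68,"qsc":48}
After op 22 (replace /pxo 67): {"pxo":67,"qsc":48}
Size at the root: 2

Answer: 2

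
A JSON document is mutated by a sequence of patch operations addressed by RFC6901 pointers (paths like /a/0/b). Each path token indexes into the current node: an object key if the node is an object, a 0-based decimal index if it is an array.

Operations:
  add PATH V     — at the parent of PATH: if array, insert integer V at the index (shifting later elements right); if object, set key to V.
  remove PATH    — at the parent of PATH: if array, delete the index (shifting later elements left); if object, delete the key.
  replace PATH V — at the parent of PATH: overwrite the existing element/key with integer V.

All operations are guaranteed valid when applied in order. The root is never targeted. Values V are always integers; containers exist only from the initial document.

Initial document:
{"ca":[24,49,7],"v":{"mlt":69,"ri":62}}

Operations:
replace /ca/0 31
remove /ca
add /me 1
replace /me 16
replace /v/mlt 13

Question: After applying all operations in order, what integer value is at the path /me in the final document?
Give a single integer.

Answer: 16

Derivation:
After op 1 (replace /ca/0 31): {"ca":[31,49,7],"v":{"mlt":69,"ri":62}}
After op 2 (remove /ca): {"v":{"mlt":69,"ri":62}}
After op 3 (add /me 1): {"me":1,"v":{"mlt":69,"ri":62}}
After op 4 (replace /me 16): {"me":16,"v":{"mlt":69,"ri":62}}
After op 5 (replace /v/mlt 13): {"me":16,"v":{"mlt":13,"ri":62}}
Value at /me: 16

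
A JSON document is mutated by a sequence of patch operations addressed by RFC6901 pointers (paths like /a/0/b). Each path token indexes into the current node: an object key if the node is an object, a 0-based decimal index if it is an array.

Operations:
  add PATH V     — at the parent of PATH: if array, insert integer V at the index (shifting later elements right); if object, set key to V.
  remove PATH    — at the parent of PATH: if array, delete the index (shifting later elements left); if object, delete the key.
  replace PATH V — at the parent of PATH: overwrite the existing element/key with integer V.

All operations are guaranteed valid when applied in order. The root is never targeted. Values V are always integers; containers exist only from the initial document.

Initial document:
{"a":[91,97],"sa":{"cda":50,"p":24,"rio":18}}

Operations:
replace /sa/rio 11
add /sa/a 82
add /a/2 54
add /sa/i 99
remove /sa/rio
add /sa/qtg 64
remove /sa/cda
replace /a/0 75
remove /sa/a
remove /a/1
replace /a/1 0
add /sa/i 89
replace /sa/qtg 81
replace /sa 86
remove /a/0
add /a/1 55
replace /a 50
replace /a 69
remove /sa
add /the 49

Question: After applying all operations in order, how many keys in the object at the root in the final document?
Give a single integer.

Answer: 2

Derivation:
After op 1 (replace /sa/rio 11): {"a":[91,97],"sa":{"cda":50,"p":24,"rio":11}}
After op 2 (add /sa/a 82): {"a":[91,97],"sa":{"a":82,"cda":50,"p":24,"rio":11}}
After op 3 (add /a/2 54): {"a":[91,97,54],"sa":{"a":82,"cda":50,"p":24,"rio":11}}
After op 4 (add /sa/i 99): {"a":[91,97,54],"sa":{"a":82,"cda":50,"i":99,"p":24,"rio":11}}
After op 5 (remove /sa/rio): {"a":[91,97,54],"sa":{"a":82,"cda":50,"i":99,"p":24}}
After op 6 (add /sa/qtg 64): {"a":[91,97,54],"sa":{"a":82,"cda":50,"i":99,"p":24,"qtg":64}}
After op 7 (remove /sa/cda): {"a":[91,97,54],"sa":{"a":82,"i":99,"p":24,"qtg":64}}
After op 8 (replace /a/0 75): {"a":[75,97,54],"sa":{"a":82,"i":99,"p":24,"qtg":64}}
After op 9 (remove /sa/a): {"a":[75,97,54],"sa":{"i":99,"p":24,"qtg":64}}
After op 10 (remove /a/1): {"a":[75,54],"sa":{"i":99,"p":24,"qtg":64}}
After op 11 (replace /a/1 0): {"a":[75,0],"sa":{"i":99,"p":24,"qtg":64}}
After op 12 (add /sa/i 89): {"a":[75,0],"sa":{"i":89,"p":24,"qtg":64}}
After op 13 (replace /sa/qtg 81): {"a":[75,0],"sa":{"i":89,"p":24,"qtg":81}}
After op 14 (replace /sa 86): {"a":[75,0],"sa":86}
After op 15 (remove /a/0): {"a":[0],"sa":86}
After op 16 (add /a/1 55): {"a":[0,55],"sa":86}
After op 17 (replace /a 50): {"a":50,"sa":86}
After op 18 (replace /a 69): {"a":69,"sa":86}
After op 19 (remove /sa): {"a":69}
After op 20 (add /the 49): {"a":69,"the":49}
Size at the root: 2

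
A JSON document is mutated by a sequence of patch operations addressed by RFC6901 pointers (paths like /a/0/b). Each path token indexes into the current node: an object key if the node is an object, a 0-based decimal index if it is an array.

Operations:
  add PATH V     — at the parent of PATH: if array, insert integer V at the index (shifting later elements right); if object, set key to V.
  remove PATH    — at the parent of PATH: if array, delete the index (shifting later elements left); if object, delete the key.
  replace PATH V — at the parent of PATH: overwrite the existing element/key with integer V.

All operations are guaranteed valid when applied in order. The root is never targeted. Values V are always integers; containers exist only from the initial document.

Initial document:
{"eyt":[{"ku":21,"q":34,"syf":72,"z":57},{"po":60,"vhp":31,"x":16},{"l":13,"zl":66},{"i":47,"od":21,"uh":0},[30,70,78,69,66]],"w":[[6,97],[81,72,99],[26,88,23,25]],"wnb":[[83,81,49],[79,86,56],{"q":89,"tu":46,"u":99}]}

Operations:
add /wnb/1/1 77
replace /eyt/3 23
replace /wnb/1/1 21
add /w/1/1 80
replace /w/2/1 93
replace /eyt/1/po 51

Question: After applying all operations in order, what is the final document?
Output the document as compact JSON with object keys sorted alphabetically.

After op 1 (add /wnb/1/1 77): {"eyt":[{"ku":21,"q":34,"syf":72,"z":57},{"po":60,"vhp":31,"x":16},{"l":13,"zl":66},{"i":47,"od":21,"uh":0},[30,70,78,69,66]],"w":[[6,97],[81,72,99],[26,88,23,25]],"wnb":[[83,81,49],[79,77,86,56],{"q":89,"tu":46,"u":99}]}
After op 2 (replace /eyt/3 23): {"eyt":[{"ku":21,"q":34,"syf":72,"z":57},{"po":60,"vhp":31,"x":16},{"l":13,"zl":66},23,[30,70,78,69,66]],"w":[[6,97],[81,72,99],[26,88,23,25]],"wnb":[[83,81,49],[79,77,86,56],{"q":89,"tu":46,"u":99}]}
After op 3 (replace /wnb/1/1 21): {"eyt":[{"ku":21,"q":34,"syf":72,"z":57},{"po":60,"vhp":31,"x":16},{"l":13,"zl":66},23,[30,70,78,69,66]],"w":[[6,97],[81,72,99],[26,88,23,25]],"wnb":[[83,81,49],[79,21,86,56],{"q":89,"tu":46,"u":99}]}
After op 4 (add /w/1/1 80): {"eyt":[{"ku":21,"q":34,"syf":72,"z":57},{"po":60,"vhp":31,"x":16},{"l":13,"zl":66},23,[30,70,78,69,66]],"w":[[6,97],[81,80,72,99],[26,88,23,25]],"wnb":[[83,81,49],[79,21,86,56],{"q":89,"tu":46,"u":99}]}
After op 5 (replace /w/2/1 93): {"eyt":[{"ku":21,"q":34,"syf":72,"z":57},{"po":60,"vhp":31,"x":16},{"l":13,"zl":66},23,[30,70,78,69,66]],"w":[[6,97],[81,80,72,99],[26,93,23,25]],"wnb":[[83,81,49],[79,21,86,56],{"q":89,"tu":46,"u":99}]}
After op 6 (replace /eyt/1/po 51): {"eyt":[{"ku":21,"q":34,"syf":72,"z":57},{"po":51,"vhp":31,"x":16},{"l":13,"zl":66},23,[30,70,78,69,66]],"w":[[6,97],[81,80,72,99],[26,93,23,25]],"wnb":[[83,81,49],[79,21,86,56],{"q":89,"tu":46,"u":99}]}

Answer: {"eyt":[{"ku":21,"q":34,"syf":72,"z":57},{"po":51,"vhp":31,"x":16},{"l":13,"zl":66},23,[30,70,78,69,66]],"w":[[6,97],[81,80,72,99],[26,93,23,25]],"wnb":[[83,81,49],[79,21,86,56],{"q":89,"tu":46,"u":99}]}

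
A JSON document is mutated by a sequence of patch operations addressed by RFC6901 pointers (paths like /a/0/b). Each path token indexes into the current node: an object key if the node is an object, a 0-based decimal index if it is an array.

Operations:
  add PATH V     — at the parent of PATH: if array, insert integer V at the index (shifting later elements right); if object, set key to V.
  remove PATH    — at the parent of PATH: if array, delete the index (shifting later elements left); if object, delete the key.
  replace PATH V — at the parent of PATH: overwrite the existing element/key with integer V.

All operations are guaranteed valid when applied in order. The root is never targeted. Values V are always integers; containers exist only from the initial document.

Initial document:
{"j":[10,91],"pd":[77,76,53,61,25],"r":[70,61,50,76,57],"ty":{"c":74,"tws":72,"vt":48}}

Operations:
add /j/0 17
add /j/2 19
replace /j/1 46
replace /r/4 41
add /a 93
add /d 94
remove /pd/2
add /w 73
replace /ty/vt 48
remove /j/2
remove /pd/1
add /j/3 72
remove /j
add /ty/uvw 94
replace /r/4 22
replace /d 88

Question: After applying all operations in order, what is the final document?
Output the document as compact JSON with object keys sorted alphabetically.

After op 1 (add /j/0 17): {"j":[17,10,91],"pd":[77,76,53,61,25],"r":[70,61,50,76,57],"ty":{"c":74,"tws":72,"vt":48}}
After op 2 (add /j/2 19): {"j":[17,10,19,91],"pd":[77,76,53,61,25],"r":[70,61,50,76,57],"ty":{"c":74,"tws":72,"vt":48}}
After op 3 (replace /j/1 46): {"j":[17,46,19,91],"pd":[77,76,53,61,25],"r":[70,61,50,76,57],"ty":{"c":74,"tws":72,"vt":48}}
After op 4 (replace /r/4 41): {"j":[17,46,19,91],"pd":[77,76,53,61,25],"r":[70,61,50,76,41],"ty":{"c":74,"tws":72,"vt":48}}
After op 5 (add /a 93): {"a":93,"j":[17,46,19,91],"pd":[77,76,53,61,25],"r":[70,61,50,76,41],"ty":{"c":74,"tws":72,"vt":48}}
After op 6 (add /d 94): {"a":93,"d":94,"j":[17,46,19,91],"pd":[77,76,53,61,25],"r":[70,61,50,76,41],"ty":{"c":74,"tws":72,"vt":48}}
After op 7 (remove /pd/2): {"a":93,"d":94,"j":[17,46,19,91],"pd":[77,76,61,25],"r":[70,61,50,76,41],"ty":{"c":74,"tws":72,"vt":48}}
After op 8 (add /w 73): {"a":93,"d":94,"j":[17,46,19,91],"pd":[77,76,61,25],"r":[70,61,50,76,41],"ty":{"c":74,"tws":72,"vt":48},"w":73}
After op 9 (replace /ty/vt 48): {"a":93,"d":94,"j":[17,46,19,91],"pd":[77,76,61,25],"r":[70,61,50,76,41],"ty":{"c":74,"tws":72,"vt":48},"w":73}
After op 10 (remove /j/2): {"a":93,"d":94,"j":[17,46,91],"pd":[77,76,61,25],"r":[70,61,50,76,41],"ty":{"c":74,"tws":72,"vt":48},"w":73}
After op 11 (remove /pd/1): {"a":93,"d":94,"j":[17,46,91],"pd":[77,61,25],"r":[70,61,50,76,41],"ty":{"c":74,"tws":72,"vt":48},"w":73}
After op 12 (add /j/3 72): {"a":93,"d":94,"j":[17,46,91,72],"pd":[77,61,25],"r":[70,61,50,76,41],"ty":{"c":74,"tws":72,"vt":48},"w":73}
After op 13 (remove /j): {"a":93,"d":94,"pd":[77,61,25],"r":[70,61,50,76,41],"ty":{"c":74,"tws":72,"vt":48},"w":73}
After op 14 (add /ty/uvw 94): {"a":93,"d":94,"pd":[77,61,25],"r":[70,61,50,76,41],"ty":{"c":74,"tws":72,"uvw":94,"vt":48},"w":73}
After op 15 (replace /r/4 22): {"a":93,"d":94,"pd":[77,61,25],"r":[70,61,50,76,22],"ty":{"c":74,"tws":72,"uvw":94,"vt":48},"w":73}
After op 16 (replace /d 88): {"a":93,"d":88,"pd":[77,61,25],"r":[70,61,50,76,22],"ty":{"c":74,"tws":72,"uvw":94,"vt":48},"w":73}

Answer: {"a":93,"d":88,"pd":[77,61,25],"r":[70,61,50,76,22],"ty":{"c":74,"tws":72,"uvw":94,"vt":48},"w":73}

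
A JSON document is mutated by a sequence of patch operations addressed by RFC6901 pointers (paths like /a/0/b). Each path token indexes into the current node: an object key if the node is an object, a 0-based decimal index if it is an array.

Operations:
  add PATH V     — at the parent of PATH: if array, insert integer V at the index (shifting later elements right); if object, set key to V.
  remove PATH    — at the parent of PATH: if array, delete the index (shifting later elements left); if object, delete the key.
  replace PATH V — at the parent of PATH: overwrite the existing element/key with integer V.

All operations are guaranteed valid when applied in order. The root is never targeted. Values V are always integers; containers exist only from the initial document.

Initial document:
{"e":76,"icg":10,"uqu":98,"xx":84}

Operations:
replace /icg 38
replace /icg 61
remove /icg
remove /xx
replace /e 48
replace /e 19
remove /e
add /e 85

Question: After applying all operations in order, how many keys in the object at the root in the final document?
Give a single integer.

Answer: 2

Derivation:
After op 1 (replace /icg 38): {"e":76,"icg":38,"uqu":98,"xx":84}
After op 2 (replace /icg 61): {"e":76,"icg":61,"uqu":98,"xx":84}
After op 3 (remove /icg): {"e":76,"uqu":98,"xx":84}
After op 4 (remove /xx): {"e":76,"uqu":98}
After op 5 (replace /e 48): {"e":48,"uqu":98}
After op 6 (replace /e 19): {"e":19,"uqu":98}
After op 7 (remove /e): {"uqu":98}
After op 8 (add /e 85): {"e":85,"uqu":98}
Size at the root: 2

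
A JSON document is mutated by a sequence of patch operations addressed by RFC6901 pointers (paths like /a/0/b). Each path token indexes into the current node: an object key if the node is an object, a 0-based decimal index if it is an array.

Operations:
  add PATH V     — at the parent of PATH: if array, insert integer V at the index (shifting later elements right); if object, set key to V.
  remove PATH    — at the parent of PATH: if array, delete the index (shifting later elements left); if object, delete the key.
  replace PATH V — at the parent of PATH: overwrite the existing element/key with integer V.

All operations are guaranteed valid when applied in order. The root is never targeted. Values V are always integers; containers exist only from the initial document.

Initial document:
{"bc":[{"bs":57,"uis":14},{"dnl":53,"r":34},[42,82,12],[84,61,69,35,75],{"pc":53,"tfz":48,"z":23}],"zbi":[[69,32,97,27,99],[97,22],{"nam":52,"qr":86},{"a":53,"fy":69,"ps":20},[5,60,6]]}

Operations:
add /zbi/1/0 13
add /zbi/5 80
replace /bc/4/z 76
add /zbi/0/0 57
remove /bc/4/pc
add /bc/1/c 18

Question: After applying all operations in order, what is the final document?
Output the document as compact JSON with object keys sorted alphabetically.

Answer: {"bc":[{"bs":57,"uis":14},{"c":18,"dnl":53,"r":34},[42,82,12],[84,61,69,35,75],{"tfz":48,"z":76}],"zbi":[[57,69,32,97,27,99],[13,97,22],{"nam":52,"qr":86},{"a":53,"fy":69,"ps":20},[5,60,6],80]}

Derivation:
After op 1 (add /zbi/1/0 13): {"bc":[{"bs":57,"uis":14},{"dnl":53,"r":34},[42,82,12],[84,61,69,35,75],{"pc":53,"tfz":48,"z":23}],"zbi":[[69,32,97,27,99],[13,97,22],{"nam":52,"qr":86},{"a":53,"fy":69,"ps":20},[5,60,6]]}
After op 2 (add /zbi/5 80): {"bc":[{"bs":57,"uis":14},{"dnl":53,"r":34},[42,82,12],[84,61,69,35,75],{"pc":53,"tfz":48,"z":23}],"zbi":[[69,32,97,27,99],[13,97,22],{"nam":52,"qr":86},{"a":53,"fy":69,"ps":20},[5,60,6],80]}
After op 3 (replace /bc/4/z 76): {"bc":[{"bs":57,"uis":14},{"dnl":53,"r":34},[42,82,12],[84,61,69,35,75],{"pc":53,"tfz":48,"z":76}],"zbi":[[69,32,97,27,99],[13,97,22],{"nam":52,"qr":86},{"a":53,"fy":69,"ps":20},[5,60,6],80]}
After op 4 (add /zbi/0/0 57): {"bc":[{"bs":57,"uis":14},{"dnl":53,"r":34},[42,82,12],[84,61,69,35,75],{"pc":53,"tfz":48,"z":76}],"zbi":[[57,69,32,97,27,99],[13,97,22],{"nam":52,"qr":86},{"a":53,"fy":69,"ps":20},[5,60,6],80]}
After op 5 (remove /bc/4/pc): {"bc":[{"bs":57,"uis":14},{"dnl":53,"r":34},[42,82,12],[84,61,69,35,75],{"tfz":48,"z":76}],"zbi":[[57,69,32,97,27,99],[13,97,22],{"nam":52,"qr":86},{"a":53,"fy":69,"ps":20},[5,60,6],80]}
After op 6 (add /bc/1/c 18): {"bc":[{"bs":57,"uis":14},{"c":18,"dnl":53,"r":34},[42,82,12],[84,61,69,35,75],{"tfz":48,"z":76}],"zbi":[[57,69,32,97,27,99],[13,97,22],{"nam":52,"qr":86},{"a":53,"fy":69,"ps":20},[5,60,6],80]}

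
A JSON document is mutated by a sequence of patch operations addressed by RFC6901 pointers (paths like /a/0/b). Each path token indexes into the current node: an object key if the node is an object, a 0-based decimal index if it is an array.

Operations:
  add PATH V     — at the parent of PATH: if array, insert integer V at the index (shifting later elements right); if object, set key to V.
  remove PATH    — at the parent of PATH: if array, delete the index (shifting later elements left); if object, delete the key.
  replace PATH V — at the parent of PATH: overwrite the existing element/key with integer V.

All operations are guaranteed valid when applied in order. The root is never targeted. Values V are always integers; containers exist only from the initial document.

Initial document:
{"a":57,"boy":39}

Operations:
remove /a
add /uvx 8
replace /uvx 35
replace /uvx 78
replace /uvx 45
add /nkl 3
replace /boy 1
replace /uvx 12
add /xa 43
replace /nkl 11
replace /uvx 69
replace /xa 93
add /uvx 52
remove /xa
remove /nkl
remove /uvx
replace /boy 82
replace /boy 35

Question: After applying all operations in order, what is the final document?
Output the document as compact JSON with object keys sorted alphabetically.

Answer: {"boy":35}

Derivation:
After op 1 (remove /a): {"boy":39}
After op 2 (add /uvx 8): {"boy":39,"uvx":8}
After op 3 (replace /uvx 35): {"boy":39,"uvx":35}
After op 4 (replace /uvx 78): {"boy":39,"uvx":78}
After op 5 (replace /uvx 45): {"boy":39,"uvx":45}
After op 6 (add /nkl 3): {"boy":39,"nkl":3,"uvx":45}
After op 7 (replace /boy 1): {"boy":1,"nkl":3,"uvx":45}
After op 8 (replace /uvx 12): {"boy":1,"nkl":3,"uvx":12}
After op 9 (add /xa 43): {"boy":1,"nkl":3,"uvx":12,"xa":43}
After op 10 (replace /nkl 11): {"boy":1,"nkl":11,"uvx":12,"xa":43}
After op 11 (replace /uvx 69): {"boy":1,"nkl":11,"uvx":69,"xa":43}
After op 12 (replace /xa 93): {"boy":1,"nkl":11,"uvx":69,"xa":93}
After op 13 (add /uvx 52): {"boy":1,"nkl":11,"uvx":52,"xa":93}
After op 14 (remove /xa): {"boy":1,"nkl":11,"uvx":52}
After op 15 (remove /nkl): {"boy":1,"uvx":52}
After op 16 (remove /uvx): {"boy":1}
After op 17 (replace /boy 82): {"boy":82}
After op 18 (replace /boy 35): {"boy":35}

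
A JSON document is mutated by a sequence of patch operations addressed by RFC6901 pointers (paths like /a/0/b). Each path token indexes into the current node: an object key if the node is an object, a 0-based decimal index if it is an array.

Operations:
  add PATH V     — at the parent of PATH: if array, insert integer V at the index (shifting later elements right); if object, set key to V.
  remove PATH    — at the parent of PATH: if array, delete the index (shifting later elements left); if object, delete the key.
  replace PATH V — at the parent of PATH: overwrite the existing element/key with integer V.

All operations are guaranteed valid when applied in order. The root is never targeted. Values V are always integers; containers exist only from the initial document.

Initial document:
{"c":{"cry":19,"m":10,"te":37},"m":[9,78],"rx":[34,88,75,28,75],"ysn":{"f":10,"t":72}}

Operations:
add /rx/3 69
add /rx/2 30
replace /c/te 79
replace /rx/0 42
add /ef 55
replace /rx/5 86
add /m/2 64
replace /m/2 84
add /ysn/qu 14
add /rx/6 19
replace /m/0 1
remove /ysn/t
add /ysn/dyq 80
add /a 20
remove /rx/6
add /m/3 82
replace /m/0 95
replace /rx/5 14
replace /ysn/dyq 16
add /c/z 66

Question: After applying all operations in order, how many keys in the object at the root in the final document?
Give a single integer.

After op 1 (add /rx/3 69): {"c":{"cry":19,"m":10,"te":37},"m":[9,78],"rx":[34,88,75,69,28,75],"ysn":{"f":10,"t":72}}
After op 2 (add /rx/2 30): {"c":{"cry":19,"m":10,"te":37},"m":[9,78],"rx":[34,88,30,75,69,28,75],"ysn":{"f":10,"t":72}}
After op 3 (replace /c/te 79): {"c":{"cry":19,"m":10,"te":79},"m":[9,78],"rx":[34,88,30,75,69,28,75],"ysn":{"f":10,"t":72}}
After op 4 (replace /rx/0 42): {"c":{"cry":19,"m":10,"te":79},"m":[9,78],"rx":[42,88,30,75,69,28,75],"ysn":{"f":10,"t":72}}
After op 5 (add /ef 55): {"c":{"cry":19,"m":10,"te":79},"ef":55,"m":[9,78],"rx":[42,88,30,75,69,28,75],"ysn":{"f":10,"t":72}}
After op 6 (replace /rx/5 86): {"c":{"cry":19,"m":10,"te":79},"ef":55,"m":[9,78],"rx":[42,88,30,75,69,86,75],"ysn":{"f":10,"t":72}}
After op 7 (add /m/2 64): {"c":{"cry":19,"m":10,"te":79},"ef":55,"m":[9,78,64],"rx":[42,88,30,75,69,86,75],"ysn":{"f":10,"t":72}}
After op 8 (replace /m/2 84): {"c":{"cry":19,"m":10,"te":79},"ef":55,"m":[9,78,84],"rx":[42,88,30,75,69,86,75],"ysn":{"f":10,"t":72}}
After op 9 (add /ysn/qu 14): {"c":{"cry":19,"m":10,"te":79},"ef":55,"m":[9,78,84],"rx":[42,88,30,75,69,86,75],"ysn":{"f":10,"qu":14,"t":72}}
After op 10 (add /rx/6 19): {"c":{"cry":19,"m":10,"te":79},"ef":55,"m":[9,78,84],"rx":[42,88,30,75,69,86,19,75],"ysn":{"f":10,"qu":14,"t":72}}
After op 11 (replace /m/0 1): {"c":{"cry":19,"m":10,"te":79},"ef":55,"m":[1,78,84],"rx":[42,88,30,75,69,86,19,75],"ysn":{"f":10,"qu":14,"t":72}}
After op 12 (remove /ysn/t): {"c":{"cry":19,"m":10,"te":79},"ef":55,"m":[1,78,84],"rx":[42,88,30,75,69,86,19,75],"ysn":{"f":10,"qu":14}}
After op 13 (add /ysn/dyq 80): {"c":{"cry":19,"m":10,"te":79},"ef":55,"m":[1,78,84],"rx":[42,88,30,75,69,86,19,75],"ysn":{"dyq":80,"f":10,"qu":14}}
After op 14 (add /a 20): {"a":20,"c":{"cry":19,"m":10,"te":79},"ef":55,"m":[1,78,84],"rx":[42,88,30,75,69,86,19,75],"ysn":{"dyq":80,"f":10,"qu":14}}
After op 15 (remove /rx/6): {"a":20,"c":{"cry":19,"m":10,"te":79},"ef":55,"m":[1,78,84],"rx":[42,88,30,75,69,86,75],"ysn":{"dyq":80,"f":10,"qu":14}}
After op 16 (add /m/3 82): {"a":20,"c":{"cry":19,"m":10,"te":79},"ef":55,"m":[1,78,84,82],"rx":[42,88,30,75,69,86,75],"ysn":{"dyq":80,"f":10,"qu":14}}
After op 17 (replace /m/0 95): {"a":20,"c":{"cry":19,"m":10,"te":79},"ef":55,"m":[95,78,84,82],"rx":[42,88,30,75,69,86,75],"ysn":{"dyq":80,"f":10,"qu":14}}
After op 18 (replace /rx/5 14): {"a":20,"c":{"cry":19,"m":10,"te":79},"ef":55,"m":[95,78,84,82],"rx":[42,88,30,75,69,14,75],"ysn":{"dyq":80,"f":10,"qu":14}}
After op 19 (replace /ysn/dyq 16): {"a":20,"c":{"cry":19,"m":10,"te":79},"ef":55,"m":[95,78,84,82],"rx":[42,88,30,75,69,14,75],"ysn":{"dyq":16,"f":10,"qu":14}}
After op 20 (add /c/z 66): {"a":20,"c":{"cry":19,"m":10,"te":79,"z":66},"ef":55,"m":[95,78,84,82],"rx":[42,88,30,75,69,14,75],"ysn":{"dyq":16,"f":10,"qu":14}}
Size at the root: 6

Answer: 6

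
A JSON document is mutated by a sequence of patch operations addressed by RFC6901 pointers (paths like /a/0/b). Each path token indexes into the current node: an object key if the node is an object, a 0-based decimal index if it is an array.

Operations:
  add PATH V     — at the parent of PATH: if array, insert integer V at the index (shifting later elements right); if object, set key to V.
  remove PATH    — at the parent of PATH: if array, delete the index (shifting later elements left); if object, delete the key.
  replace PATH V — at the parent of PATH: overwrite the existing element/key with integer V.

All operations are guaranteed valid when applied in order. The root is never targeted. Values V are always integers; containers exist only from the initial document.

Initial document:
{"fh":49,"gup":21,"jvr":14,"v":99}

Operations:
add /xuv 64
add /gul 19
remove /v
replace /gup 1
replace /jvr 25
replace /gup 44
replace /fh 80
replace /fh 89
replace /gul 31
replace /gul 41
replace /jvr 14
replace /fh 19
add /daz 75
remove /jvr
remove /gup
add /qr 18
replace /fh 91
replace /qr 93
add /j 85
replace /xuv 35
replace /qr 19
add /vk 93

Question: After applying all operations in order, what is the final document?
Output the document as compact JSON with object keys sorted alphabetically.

Answer: {"daz":75,"fh":91,"gul":41,"j":85,"qr":19,"vk":93,"xuv":35}

Derivation:
After op 1 (add /xuv 64): {"fh":49,"gup":21,"jvr":14,"v":99,"xuv":64}
After op 2 (add /gul 19): {"fh":49,"gul":19,"gup":21,"jvr":14,"v":99,"xuv":64}
After op 3 (remove /v): {"fh":49,"gul":19,"gup":21,"jvr":14,"xuv":64}
After op 4 (replace /gup 1): {"fh":49,"gul":19,"gup":1,"jvr":14,"xuv":64}
After op 5 (replace /jvr 25): {"fh":49,"gul":19,"gup":1,"jvr":25,"xuv":64}
After op 6 (replace /gup 44): {"fh":49,"gul":19,"gup":44,"jvr":25,"xuv":64}
After op 7 (replace /fh 80): {"fh":80,"gul":19,"gup":44,"jvr":25,"xuv":64}
After op 8 (replace /fh 89): {"fh":89,"gul":19,"gup":44,"jvr":25,"xuv":64}
After op 9 (replace /gul 31): {"fh":89,"gul":31,"gup":44,"jvr":25,"xuv":64}
After op 10 (replace /gul 41): {"fh":89,"gul":41,"gup":44,"jvr":25,"xuv":64}
After op 11 (replace /jvr 14): {"fh":89,"gul":41,"gup":44,"jvr":14,"xuv":64}
After op 12 (replace /fh 19): {"fh":19,"gul":41,"gup":44,"jvr":14,"xuv":64}
After op 13 (add /daz 75): {"daz":75,"fh":19,"gul":41,"gup":44,"jvr":14,"xuv":64}
After op 14 (remove /jvr): {"daz":75,"fh":19,"gul":41,"gup":44,"xuv":64}
After op 15 (remove /gup): {"daz":75,"fh":19,"gul":41,"xuv":64}
After op 16 (add /qr 18): {"daz":75,"fh":19,"gul":41,"qr":18,"xuv":64}
After op 17 (replace /fh 91): {"daz":75,"fh":91,"gul":41,"qr":18,"xuv":64}
After op 18 (replace /qr 93): {"daz":75,"fh":91,"gul":41,"qr":93,"xuv":64}
After op 19 (add /j 85): {"daz":75,"fh":91,"gul":41,"j":85,"qr":93,"xuv":64}
After op 20 (replace /xuv 35): {"daz":75,"fh":91,"gul":41,"j":85,"qr":93,"xuv":35}
After op 21 (replace /qr 19): {"daz":75,"fh":91,"gul":41,"j":85,"qr":19,"xuv":35}
After op 22 (add /vk 93): {"daz":75,"fh":91,"gul":41,"j":85,"qr":19,"vk":93,"xuv":35}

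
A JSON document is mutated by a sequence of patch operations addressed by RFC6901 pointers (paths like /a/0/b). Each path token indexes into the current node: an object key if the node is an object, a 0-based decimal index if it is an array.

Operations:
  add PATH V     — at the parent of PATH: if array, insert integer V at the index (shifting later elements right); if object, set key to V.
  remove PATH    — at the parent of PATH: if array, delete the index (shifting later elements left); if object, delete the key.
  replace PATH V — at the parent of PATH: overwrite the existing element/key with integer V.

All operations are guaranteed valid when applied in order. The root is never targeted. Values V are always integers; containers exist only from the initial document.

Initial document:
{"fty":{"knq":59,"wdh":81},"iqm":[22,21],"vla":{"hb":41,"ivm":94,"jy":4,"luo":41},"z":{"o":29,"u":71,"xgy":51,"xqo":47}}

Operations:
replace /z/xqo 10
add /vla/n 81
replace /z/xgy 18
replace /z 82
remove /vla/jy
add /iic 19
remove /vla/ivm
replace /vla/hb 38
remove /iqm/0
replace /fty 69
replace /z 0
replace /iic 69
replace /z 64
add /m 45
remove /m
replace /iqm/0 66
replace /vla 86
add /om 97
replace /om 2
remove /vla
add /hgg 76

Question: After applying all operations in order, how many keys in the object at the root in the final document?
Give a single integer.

After op 1 (replace /z/xqo 10): {"fty":{"knq":59,"wdh":81},"iqm":[22,21],"vla":{"hb":41,"ivm":94,"jy":4,"luo":41},"z":{"o":29,"u":71,"xgy":51,"xqo":10}}
After op 2 (add /vla/n 81): {"fty":{"knq":59,"wdh":81},"iqm":[22,21],"vla":{"hb":41,"ivm":94,"jy":4,"luo":41,"n":81},"z":{"o":29,"u":71,"xgy":51,"xqo":10}}
After op 3 (replace /z/xgy 18): {"fty":{"knq":59,"wdh":81},"iqm":[22,21],"vla":{"hb":41,"ivm":94,"jy":4,"luo":41,"n":81},"z":{"o":29,"u":71,"xgy":18,"xqo":10}}
After op 4 (replace /z 82): {"fty":{"knq":59,"wdh":81},"iqm":[22,21],"vla":{"hb":41,"ivm":94,"jy":4,"luo":41,"n":81},"z":82}
After op 5 (remove /vla/jy): {"fty":{"knq":59,"wdh":81},"iqm":[22,21],"vla":{"hb":41,"ivm":94,"luo":41,"n":81},"z":82}
After op 6 (add /iic 19): {"fty":{"knq":59,"wdh":81},"iic":19,"iqm":[22,21],"vla":{"hb":41,"ivm":94,"luo":41,"n":81},"z":82}
After op 7 (remove /vla/ivm): {"fty":{"knq":59,"wdh":81},"iic":19,"iqm":[22,21],"vla":{"hb":41,"luo":41,"n":81},"z":82}
After op 8 (replace /vla/hb 38): {"fty":{"knq":59,"wdh":81},"iic":19,"iqm":[22,21],"vla":{"hb":38,"luo":41,"n":81},"z":82}
After op 9 (remove /iqm/0): {"fty":{"knq":59,"wdh":81},"iic":19,"iqm":[21],"vla":{"hb":38,"luo":41,"n":81},"z":82}
After op 10 (replace /fty 69): {"fty":69,"iic":19,"iqm":[21],"vla":{"hb":38,"luo":41,"n":81},"z":82}
After op 11 (replace /z 0): {"fty":69,"iic":19,"iqm":[21],"vla":{"hb":38,"luo":41,"n":81},"z":0}
After op 12 (replace /iic 69): {"fty":69,"iic":69,"iqm":[21],"vla":{"hb":38,"luo":41,"n":81},"z":0}
After op 13 (replace /z 64): {"fty":69,"iic":69,"iqm":[21],"vla":{"hb":38,"luo":41,"n":81},"z":64}
After op 14 (add /m 45): {"fty":69,"iic":69,"iqm":[21],"m":45,"vla":{"hb":38,"luo":41,"n":81},"z":64}
After op 15 (remove /m): {"fty":69,"iic":69,"iqm":[21],"vla":{"hb":38,"luo":41,"n":81},"z":64}
After op 16 (replace /iqm/0 66): {"fty":69,"iic":69,"iqm":[66],"vla":{"hb":38,"luo":41,"n":81},"z":64}
After op 17 (replace /vla 86): {"fty":69,"iic":69,"iqm":[66],"vla":86,"z":64}
After op 18 (add /om 97): {"fty":69,"iic":69,"iqm":[66],"om":97,"vla":86,"z":64}
After op 19 (replace /om 2): {"fty":69,"iic":69,"iqm":[66],"om":2,"vla":86,"z":64}
After op 20 (remove /vla): {"fty":69,"iic":69,"iqm":[66],"om":2,"z":64}
After op 21 (add /hgg 76): {"fty":69,"hgg":76,"iic":69,"iqm":[66],"om":2,"z":64}
Size at the root: 6

Answer: 6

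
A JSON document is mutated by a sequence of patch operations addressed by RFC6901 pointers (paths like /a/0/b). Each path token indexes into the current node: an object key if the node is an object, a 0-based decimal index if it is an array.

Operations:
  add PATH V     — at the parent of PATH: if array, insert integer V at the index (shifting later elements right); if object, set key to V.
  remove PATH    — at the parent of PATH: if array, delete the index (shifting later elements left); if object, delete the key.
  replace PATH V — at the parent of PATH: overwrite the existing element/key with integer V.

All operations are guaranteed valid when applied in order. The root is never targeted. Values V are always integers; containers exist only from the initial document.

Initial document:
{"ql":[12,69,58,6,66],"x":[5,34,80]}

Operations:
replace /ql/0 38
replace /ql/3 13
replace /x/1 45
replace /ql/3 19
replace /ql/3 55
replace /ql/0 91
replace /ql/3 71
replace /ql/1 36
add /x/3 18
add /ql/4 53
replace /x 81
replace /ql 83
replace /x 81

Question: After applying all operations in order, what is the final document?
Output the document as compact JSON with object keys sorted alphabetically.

Answer: {"ql":83,"x":81}

Derivation:
After op 1 (replace /ql/0 38): {"ql":[38,69,58,6,66],"x":[5,34,80]}
After op 2 (replace /ql/3 13): {"ql":[38,69,58,13,66],"x":[5,34,80]}
After op 3 (replace /x/1 45): {"ql":[38,69,58,13,66],"x":[5,45,80]}
After op 4 (replace /ql/3 19): {"ql":[38,69,58,19,66],"x":[5,45,80]}
After op 5 (replace /ql/3 55): {"ql":[38,69,58,55,66],"x":[5,45,80]}
After op 6 (replace /ql/0 91): {"ql":[91,69,58,55,66],"x":[5,45,80]}
After op 7 (replace /ql/3 71): {"ql":[91,69,58,71,66],"x":[5,45,80]}
After op 8 (replace /ql/1 36): {"ql":[91,36,58,71,66],"x":[5,45,80]}
After op 9 (add /x/3 18): {"ql":[91,36,58,71,66],"x":[5,45,80,18]}
After op 10 (add /ql/4 53): {"ql":[91,36,58,71,53,66],"x":[5,45,80,18]}
After op 11 (replace /x 81): {"ql":[91,36,58,71,53,66],"x":81}
After op 12 (replace /ql 83): {"ql":83,"x":81}
After op 13 (replace /x 81): {"ql":83,"x":81}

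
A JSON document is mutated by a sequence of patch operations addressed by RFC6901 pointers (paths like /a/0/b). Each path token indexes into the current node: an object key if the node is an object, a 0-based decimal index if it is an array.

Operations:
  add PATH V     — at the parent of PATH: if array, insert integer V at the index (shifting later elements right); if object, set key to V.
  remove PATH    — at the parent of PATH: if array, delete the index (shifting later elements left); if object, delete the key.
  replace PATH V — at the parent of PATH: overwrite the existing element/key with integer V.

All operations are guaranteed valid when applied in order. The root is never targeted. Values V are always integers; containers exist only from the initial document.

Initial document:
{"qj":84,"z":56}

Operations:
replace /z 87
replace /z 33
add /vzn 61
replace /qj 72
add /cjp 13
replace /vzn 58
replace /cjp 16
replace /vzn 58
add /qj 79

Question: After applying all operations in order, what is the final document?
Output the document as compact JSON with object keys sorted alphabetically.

After op 1 (replace /z 87): {"qj":84,"z":87}
After op 2 (replace /z 33): {"qj":84,"z":33}
After op 3 (add /vzn 61): {"qj":84,"vzn":61,"z":33}
After op 4 (replace /qj 72): {"qj":72,"vzn":61,"z":33}
After op 5 (add /cjp 13): {"cjp":13,"qj":72,"vzn":61,"z":33}
After op 6 (replace /vzn 58): {"cjp":13,"qj":72,"vzn":58,"z":33}
After op 7 (replace /cjp 16): {"cjp":16,"qj":72,"vzn":58,"z":33}
After op 8 (replace /vzn 58): {"cjp":16,"qj":72,"vzn":58,"z":33}
After op 9 (add /qj 79): {"cjp":16,"qj":79,"vzn":58,"z":33}

Answer: {"cjp":16,"qj":79,"vzn":58,"z":33}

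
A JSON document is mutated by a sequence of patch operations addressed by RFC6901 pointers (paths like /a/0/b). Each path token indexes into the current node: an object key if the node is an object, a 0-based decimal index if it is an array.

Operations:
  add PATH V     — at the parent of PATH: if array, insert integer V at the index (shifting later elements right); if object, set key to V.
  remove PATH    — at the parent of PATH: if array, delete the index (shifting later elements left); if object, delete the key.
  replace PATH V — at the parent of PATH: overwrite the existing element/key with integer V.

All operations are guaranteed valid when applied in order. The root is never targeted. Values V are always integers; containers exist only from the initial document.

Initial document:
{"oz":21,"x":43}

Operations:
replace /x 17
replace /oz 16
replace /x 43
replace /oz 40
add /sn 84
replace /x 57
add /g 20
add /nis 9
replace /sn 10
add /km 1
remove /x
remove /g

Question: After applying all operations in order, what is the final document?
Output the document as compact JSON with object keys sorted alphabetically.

After op 1 (replace /x 17): {"oz":21,"x":17}
After op 2 (replace /oz 16): {"oz":16,"x":17}
After op 3 (replace /x 43): {"oz":16,"x":43}
After op 4 (replace /oz 40): {"oz":40,"x":43}
After op 5 (add /sn 84): {"oz":40,"sn":84,"x":43}
After op 6 (replace /x 57): {"oz":40,"sn":84,"x":57}
After op 7 (add /g 20): {"g":20,"oz":40,"sn":84,"x":57}
After op 8 (add /nis 9): {"g":20,"nis":9,"oz":40,"sn":84,"x":57}
After op 9 (replace /sn 10): {"g":20,"nis":9,"oz":40,"sn":10,"x":57}
After op 10 (add /km 1): {"g":20,"km":1,"nis":9,"oz":40,"sn":10,"x":57}
After op 11 (remove /x): {"g":20,"km":1,"nis":9,"oz":40,"sn":10}
After op 12 (remove /g): {"km":1,"nis":9,"oz":40,"sn":10}

Answer: {"km":1,"nis":9,"oz":40,"sn":10}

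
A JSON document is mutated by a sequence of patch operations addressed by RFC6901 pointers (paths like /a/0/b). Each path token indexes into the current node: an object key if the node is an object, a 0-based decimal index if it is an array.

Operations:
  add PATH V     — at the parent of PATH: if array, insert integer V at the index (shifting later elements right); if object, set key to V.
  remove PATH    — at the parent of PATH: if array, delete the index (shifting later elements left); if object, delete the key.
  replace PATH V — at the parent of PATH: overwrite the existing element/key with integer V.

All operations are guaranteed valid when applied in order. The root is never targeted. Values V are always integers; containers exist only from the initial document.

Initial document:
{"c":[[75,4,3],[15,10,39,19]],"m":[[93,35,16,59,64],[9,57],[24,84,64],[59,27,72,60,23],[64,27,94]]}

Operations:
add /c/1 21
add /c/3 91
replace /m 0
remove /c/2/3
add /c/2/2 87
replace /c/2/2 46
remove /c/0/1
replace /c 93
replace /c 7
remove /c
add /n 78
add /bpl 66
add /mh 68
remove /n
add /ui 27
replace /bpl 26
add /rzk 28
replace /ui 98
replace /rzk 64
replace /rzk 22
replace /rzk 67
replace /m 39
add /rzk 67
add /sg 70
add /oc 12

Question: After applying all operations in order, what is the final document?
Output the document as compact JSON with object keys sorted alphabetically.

Answer: {"bpl":26,"m":39,"mh":68,"oc":12,"rzk":67,"sg":70,"ui":98}

Derivation:
After op 1 (add /c/1 21): {"c":[[75,4,3],21,[15,10,39,19]],"m":[[93,35,16,59,64],[9,57],[24,84,64],[59,27,72,60,23],[64,27,94]]}
After op 2 (add /c/3 91): {"c":[[75,4,3],21,[15,10,39,19],91],"m":[[93,35,16,59,64],[9,57],[24,84,64],[59,27,72,60,23],[64,27,94]]}
After op 3 (replace /m 0): {"c":[[75,4,3],21,[15,10,39,19],91],"m":0}
After op 4 (remove /c/2/3): {"c":[[75,4,3],21,[15,10,39],91],"m":0}
After op 5 (add /c/2/2 87): {"c":[[75,4,3],21,[15,10,87,39],91],"m":0}
After op 6 (replace /c/2/2 46): {"c":[[75,4,3],21,[15,10,46,39],91],"m":0}
After op 7 (remove /c/0/1): {"c":[[75,3],21,[15,10,46,39],91],"m":0}
After op 8 (replace /c 93): {"c":93,"m":0}
After op 9 (replace /c 7): {"c":7,"m":0}
After op 10 (remove /c): {"m":0}
After op 11 (add /n 78): {"m":0,"n":78}
After op 12 (add /bpl 66): {"bpl":66,"m":0,"n":78}
After op 13 (add /mh 68): {"bpl":66,"m":0,"mh":68,"n":78}
After op 14 (remove /n): {"bpl":66,"m":0,"mh":68}
After op 15 (add /ui 27): {"bpl":66,"m":0,"mh":68,"ui":27}
After op 16 (replace /bpl 26): {"bpl":26,"m":0,"mh":68,"ui":27}
After op 17 (add /rzk 28): {"bpl":26,"m":0,"mh":68,"rzk":28,"ui":27}
After op 18 (replace /ui 98): {"bpl":26,"m":0,"mh":68,"rzk":28,"ui":98}
After op 19 (replace /rzk 64): {"bpl":26,"m":0,"mh":68,"rzk":64,"ui":98}
After op 20 (replace /rzk 22): {"bpl":26,"m":0,"mh":68,"rzk":22,"ui":98}
After op 21 (replace /rzk 67): {"bpl":26,"m":0,"mh":68,"rzk":67,"ui":98}
After op 22 (replace /m 39): {"bpl":26,"m":39,"mh":68,"rzk":67,"ui":98}
After op 23 (add /rzk 67): {"bpl":26,"m":39,"mh":68,"rzk":67,"ui":98}
After op 24 (add /sg 70): {"bpl":26,"m":39,"mh":68,"rzk":67,"sg":70,"ui":98}
After op 25 (add /oc 12): {"bpl":26,"m":39,"mh":68,"oc":12,"rzk":67,"sg":70,"ui":98}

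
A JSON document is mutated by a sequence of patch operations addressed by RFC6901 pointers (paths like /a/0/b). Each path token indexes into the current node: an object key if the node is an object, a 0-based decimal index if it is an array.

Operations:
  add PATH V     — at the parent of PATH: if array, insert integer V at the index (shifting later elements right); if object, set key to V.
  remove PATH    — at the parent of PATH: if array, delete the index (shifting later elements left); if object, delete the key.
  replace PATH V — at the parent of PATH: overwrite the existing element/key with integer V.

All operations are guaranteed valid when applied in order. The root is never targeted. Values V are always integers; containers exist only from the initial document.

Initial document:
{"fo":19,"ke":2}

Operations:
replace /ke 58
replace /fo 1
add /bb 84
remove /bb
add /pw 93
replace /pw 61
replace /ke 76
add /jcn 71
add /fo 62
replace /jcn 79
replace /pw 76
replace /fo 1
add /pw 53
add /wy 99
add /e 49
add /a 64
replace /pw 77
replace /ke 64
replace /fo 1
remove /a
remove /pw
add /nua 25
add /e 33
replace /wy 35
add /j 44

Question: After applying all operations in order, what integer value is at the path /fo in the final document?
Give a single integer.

After op 1 (replace /ke 58): {"fo":19,"ke":58}
After op 2 (replace /fo 1): {"fo":1,"ke":58}
After op 3 (add /bb 84): {"bb":84,"fo":1,"ke":58}
After op 4 (remove /bb): {"fo":1,"ke":58}
After op 5 (add /pw 93): {"fo":1,"ke":58,"pw":93}
After op 6 (replace /pw 61): {"fo":1,"ke":58,"pw":61}
After op 7 (replace /ke 76): {"fo":1,"ke":76,"pw":61}
After op 8 (add /jcn 71): {"fo":1,"jcn":71,"ke":76,"pw":61}
After op 9 (add /fo 62): {"fo":62,"jcn":71,"ke":76,"pw":61}
After op 10 (replace /jcn 79): {"fo":62,"jcn":79,"ke":76,"pw":61}
After op 11 (replace /pw 76): {"fo":62,"jcn":79,"ke":76,"pw":76}
After op 12 (replace /fo 1): {"fo":1,"jcn":79,"ke":76,"pw":76}
After op 13 (add /pw 53): {"fo":1,"jcn":79,"ke":76,"pw":53}
After op 14 (add /wy 99): {"fo":1,"jcn":79,"ke":76,"pw":53,"wy":99}
After op 15 (add /e 49): {"e":49,"fo":1,"jcn":79,"ke":76,"pw":53,"wy":99}
After op 16 (add /a 64): {"a":64,"e":49,"fo":1,"jcn":79,"ke":76,"pw":53,"wy":99}
After op 17 (replace /pw 77): {"a":64,"e":49,"fo":1,"jcn":79,"ke":76,"pw":77,"wy":99}
After op 18 (replace /ke 64): {"a":64,"e":49,"fo":1,"jcn":79,"ke":64,"pw":77,"wy":99}
After op 19 (replace /fo 1): {"a":64,"e":49,"fo":1,"jcn":79,"ke":64,"pw":77,"wy":99}
After op 20 (remove /a): {"e":49,"fo":1,"jcn":79,"ke":64,"pw":77,"wy":99}
After op 21 (remove /pw): {"e":49,"fo":1,"jcn":79,"ke":64,"wy":99}
After op 22 (add /nua 25): {"e":49,"fo":1,"jcn":79,"ke":64,"nua":25,"wy":99}
After op 23 (add /e 33): {"e":33,"fo":1,"jcn":79,"ke":64,"nua":25,"wy":99}
After op 24 (replace /wy 35): {"e":33,"fo":1,"jcn":79,"ke":64,"nua":25,"wy":35}
After op 25 (add /j 44): {"e":33,"fo":1,"j":44,"jcn":79,"ke":64,"nua":25,"wy":35}
Value at /fo: 1

Answer: 1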